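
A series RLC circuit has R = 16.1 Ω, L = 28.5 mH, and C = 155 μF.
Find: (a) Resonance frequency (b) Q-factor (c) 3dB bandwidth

Step 1 — Resonance: ω₀ = 1/√(LC) = 1/√(0.0285·0.000155) = 475.8 rad/s.
Step 2 — f₀ = ω₀/(2π) = 75.72 Hz.
Step 3 — Series Q: Q = ω₀L/R = 475.8·0.0285/16.1 = 0.8422.
Step 4 — Bandwidth: Δω = ω₀/Q = 564.9 rad/s; BW = Δω/(2π) = 89.91 Hz.

(a) f₀ = 75.72 Hz  (b) Q = 0.8422  (c) BW = 89.91 Hz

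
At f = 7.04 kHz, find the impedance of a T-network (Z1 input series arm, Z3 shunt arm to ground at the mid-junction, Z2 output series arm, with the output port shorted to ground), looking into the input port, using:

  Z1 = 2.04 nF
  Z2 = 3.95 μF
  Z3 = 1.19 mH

Step 1 — Angular frequency: ω = 2π·f = 2π·7040 = 4.423e+04 rad/s.
Step 2 — Component impedances:
  Z1: Z = 1/(jωC) = -j/(ω·C) = 0 - j1.108e+04 Ω
  Z2: Z = 1/(jωC) = -j/(ω·C) = 0 - j5.723 Ω
  Z3: Z = jωL = j·4.423e+04·0.00119 = 0 + j52.64 Ω
Step 3 — With the output port shorted to ground, the output series arm Z2 runs from the junction to ground; the shunt arm Z3 also runs from the junction to ground. They appear in parallel: Z3 || Z2 = 0 - j6.422 Ω.
Step 4 — Series with input arm Z1: Z_in = Z1 + (Z3 || Z2) = 0 - j1.109e+04 Ω = 1.109e+04∠-90.0° Ω.

Z = 0 - j1.109e+04 Ω = 1.109e+04∠-90.0° Ω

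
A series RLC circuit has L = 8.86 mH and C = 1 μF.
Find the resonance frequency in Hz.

Step 1 — Resonance condition Im(Z)=0 gives ω₀ = 1/√(LC).
Step 2 — ω₀ = 1/√(0.00886·1e-06) = 1.062e+04 rad/s.
Step 3 — f₀ = ω₀/(2π) = 1691 Hz.

f₀ = 1691 Hz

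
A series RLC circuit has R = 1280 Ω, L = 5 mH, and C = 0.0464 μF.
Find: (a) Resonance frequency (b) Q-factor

Step 1 — Resonance condition Im(Z)=0 gives ω₀ = 1/√(LC).
Step 2 — ω₀ = 1/√(0.005·4.64e-08) = 6.565e+04 rad/s.
Step 3 — f₀ = ω₀/(2π) = 1.045e+04 Hz.
Step 4 — Series Q: Q = ω₀L/R = 6.565e+04·0.005/1280 = 0.2565.

(a) f₀ = 1.045e+04 Hz  (b) Q = 0.2565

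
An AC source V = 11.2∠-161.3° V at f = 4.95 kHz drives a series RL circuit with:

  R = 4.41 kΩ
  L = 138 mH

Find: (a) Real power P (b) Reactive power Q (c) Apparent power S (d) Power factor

Step 1 — Angular frequency: ω = 2π·f = 2π·4950 = 3.11e+04 rad/s.
Step 2 — Component impedances:
  R: Z = R = 4410 Ω
  L: Z = jωL = j·3.11e+04·0.138 = 0 + j4292 Ω
Step 3 — Series combination: Z_total = R + L = 4410 + j4292 Ω = 6154∠44.2° Ω.
Step 4 — Source phasor: V = 11.2∠-161.3° V = -10.61 - j3.591 V.
Step 5 — Current: I = V / Z = -0.001642 + j0.0007842 A = 0.00182∠154.5° A.
Step 6 — Complex power: S = V·I* = 0.01461 + j0.01422 VA.
Step 7 — Real power: P = Re(S) = 0.01461 W.
Step 8 — Reactive power: Q = Im(S) = 0.01422 VAR.
Step 9 — Apparent power: |S| = 0.02038 VA.
Step 10 — Power factor: PF = P/|S| = 0.7166 (lagging).

(a) P = 0.01461 W  (b) Q = 0.01422 VAR  (c) S = 0.02038 VA  (d) PF = 0.7166 (lagging)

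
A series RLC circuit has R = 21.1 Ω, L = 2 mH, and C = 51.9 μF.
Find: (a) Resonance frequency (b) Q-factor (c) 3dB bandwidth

Step 1 — Resonance: ω₀ = 1/√(LC) = 1/√(0.002·5.19e-05) = 3104 rad/s.
Step 2 — f₀ = ω₀/(2π) = 494 Hz.
Step 3 — Series Q: Q = ω₀L/R = 3104·0.002/21.1 = 0.2942.
Step 4 — Bandwidth: Δω = ω₀/Q = 1.055e+04 rad/s; BW = Δω/(2π) = 1679 Hz.

(a) f₀ = 494 Hz  (b) Q = 0.2942  (c) BW = 1679 Hz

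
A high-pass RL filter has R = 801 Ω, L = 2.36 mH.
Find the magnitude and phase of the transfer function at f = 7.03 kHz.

Step 1 — Angular frequency: ω = 2π·7030 = 4.417e+04 rad/s.
Step 2 — Transfer function: H(jω) = jωL/(R + jωL).
Step 3 — Numerator jωL = j·104.2; denominator R + jωL = 801 + j104.2.
Step 4 — H = 0.01665 + j0.128.
Step 5 — Magnitude: |H| = 0.1291 (-17.8 dB); phase: φ = 82.6°.

|H| = 0.1291 (-17.8 dB), φ = 82.6°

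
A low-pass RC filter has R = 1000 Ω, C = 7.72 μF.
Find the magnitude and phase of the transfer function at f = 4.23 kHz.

Step 1 — Angular frequency: ω = 2π·4230 = 2.658e+04 rad/s.
Step 2 — Transfer function: H(jω) = 1/(1 + jωRC).
Step 3 — Denominator: 1 + jωRC = 1 + j·2.658e+04·1000·7.72e-06 = 1 + j205.2.
Step 4 — H = 2.375e-05 - j0.004874.
Step 5 — Magnitude: |H| = 0.004874 (-46.2 dB); phase: φ = -89.7°.

|H| = 0.004874 (-46.2 dB), φ = -89.7°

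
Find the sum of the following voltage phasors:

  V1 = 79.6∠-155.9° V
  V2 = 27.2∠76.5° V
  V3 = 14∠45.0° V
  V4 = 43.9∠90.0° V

Step 1 — Convert each phasor to rectangular form:
  V1 = 79.6·(cos(-155.9°) + j·sin(-155.9°)) = -72.66 - j32.5 V
  V2 = 27.2·(cos(76.5°) + j·sin(76.5°)) = 6.35 + j26.45 V
  V3 = 14·(cos(45.0°) + j·sin(45.0°)) = 9.899 + j9.899 V
  V4 = 43.9·(cos(90.0°) + j·sin(90.0°)) = 0 + j43.9 V
Step 2 — Sum components: V_total = -56.41 + j47.74 V.
Step 3 — Convert to polar: |V_total| = 73.9 V, ∠V_total = 139.8°.

V_total = 73.9∠139.8° V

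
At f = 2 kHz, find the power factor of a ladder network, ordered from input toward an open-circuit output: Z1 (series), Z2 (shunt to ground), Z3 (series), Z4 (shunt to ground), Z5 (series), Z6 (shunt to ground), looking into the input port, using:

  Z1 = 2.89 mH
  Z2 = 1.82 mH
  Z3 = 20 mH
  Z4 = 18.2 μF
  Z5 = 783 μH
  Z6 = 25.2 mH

Step 1 — Angular frequency: ω = 2π·f = 2π·2000 = 1.257e+04 rad/s.
Step 2 — Component impedances:
  Z1: Z = jωL = j·1.257e+04·0.00289 = 0 + j36.32 Ω
  Z2: Z = jωL = j·1.257e+04·0.00182 = 0 + j22.87 Ω
  Z3: Z = jωL = j·1.257e+04·0.02 = 0 + j251.3 Ω
  Z4: Z = 1/(jωC) = -j/(ω·C) = 0 - j4.372 Ω
  Z5: Z = jωL = j·1.257e+04·0.000783 = 0 + j9.839 Ω
  Z6: Z = jωL = j·1.257e+04·0.0252 = 0 + j316.7 Ω
Step 3 — Ladder network (open output): work backward from the far end, alternating series and parallel combinations. Z_in = 0 + j57.25 Ω = 57.25∠90.0° Ω.
Step 4 — Power factor: PF = cos(φ) = Re(Z)/|Z| = 0/57.25 = 0.
Step 5 — Type: Im(Z) = 57.25 ⇒ lagging (phase φ = 90.0°).

PF = 0 (lagging, φ = 90.0°)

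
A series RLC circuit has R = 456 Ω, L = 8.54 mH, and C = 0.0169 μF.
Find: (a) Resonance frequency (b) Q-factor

Step 1 — Resonance condition Im(Z)=0 gives ω₀ = 1/√(LC).
Step 2 — ω₀ = 1/√(0.00854·1.69e-08) = 8.324e+04 rad/s.
Step 3 — f₀ = ω₀/(2π) = 1.325e+04 Hz.
Step 4 — Series Q: Q = ω₀L/R = 8.324e+04·0.00854/456 = 1.559.

(a) f₀ = 1.325e+04 Hz  (b) Q = 1.559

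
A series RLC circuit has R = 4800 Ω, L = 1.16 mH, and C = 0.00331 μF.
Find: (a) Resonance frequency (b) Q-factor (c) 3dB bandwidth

Step 1 — Resonance condition Im(Z)=0 gives ω₀ = 1/√(LC).
Step 2 — ω₀ = 1/√(0.00116·3.31e-09) = 5.103e+05 rad/s.
Step 3 — f₀ = ω₀/(2π) = 8.122e+04 Hz.
Step 4 — Series Q: Q = ω₀L/R = 5.103e+05·0.00116/4800 = 0.1233.
Step 5 — 3dB bandwidth: Δω = ω₀/Q = 4.138e+06 rad/s; BW = Δω/(2π) = 6.586e+05 Hz.

(a) f₀ = 8.122e+04 Hz  (b) Q = 0.1233  (c) BW = 6.586e+05 Hz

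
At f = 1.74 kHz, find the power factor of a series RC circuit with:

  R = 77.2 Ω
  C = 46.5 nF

Step 1 — Angular frequency: ω = 2π·f = 2π·1740 = 1.093e+04 rad/s.
Step 2 — Component impedances:
  R: Z = R = 77.2 Ω
  C: Z = 1/(jωC) = -j/(ω·C) = 0 - j1967 Ω
Step 3 — Series combination: Z_total = R + C = 77.2 - j1967 Ω = 1969∠-87.8° Ω.
Step 4 — Power factor: PF = cos(φ) = Re(Z)/|Z| = 77.2/1968.6 = 0.03922.
Step 5 — Type: Im(Z) = -1967 ⇒ leading (phase φ = -87.8°).

PF = 0.03922 (leading, φ = -87.8°)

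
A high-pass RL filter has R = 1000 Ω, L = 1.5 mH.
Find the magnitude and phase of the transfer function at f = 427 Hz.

Step 1 — Angular frequency: ω = 2π·427 = 2683 rad/s.
Step 2 — Transfer function: H(jω) = jωL/(R + jωL).
Step 3 — Numerator jωL = j·4.024; denominator R + jωL = 1000 + j4.024.
Step 4 — H = 1.62e-05 + j0.004024.
Step 5 — Magnitude: |H| = 0.004024 (-47.9 dB); phase: φ = 89.8°.

|H| = 0.004024 (-47.9 dB), φ = 89.8°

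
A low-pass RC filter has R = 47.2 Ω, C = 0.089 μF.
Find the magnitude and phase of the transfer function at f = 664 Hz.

Step 1 — Angular frequency: ω = 2π·664 = 4172 rad/s.
Step 2 — Transfer function: H(jω) = 1/(1 + jωRC).
Step 3 — Denominator: 1 + jωRC = 1 + j·4172·47.2·8.9e-08 = 1 + j0.01753.
Step 4 — H = 0.9997 - j0.01752.
Step 5 — Magnitude: |H| = 0.9998 (-0.0 dB); phase: φ = -1.0°.

|H| = 0.9998 (-0.0 dB), φ = -1.0°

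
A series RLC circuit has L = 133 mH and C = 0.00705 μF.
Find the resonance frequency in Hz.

Step 1 — Resonance condition Im(Z)=0 gives ω₀ = 1/√(LC).
Step 2 — ω₀ = 1/√(0.133·7.05e-09) = 3.266e+04 rad/s.
Step 3 — f₀ = ω₀/(2π) = 5198 Hz.

f₀ = 5198 Hz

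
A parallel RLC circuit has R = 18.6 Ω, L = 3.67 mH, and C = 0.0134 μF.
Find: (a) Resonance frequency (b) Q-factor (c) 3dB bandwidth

Step 1 — Resonance: ω₀ = 1/√(LC) = 1/√(0.00367·1.34e-08) = 1.426e+05 rad/s.
Step 2 — f₀ = ω₀/(2π) = 2.27e+04 Hz.
Step 3 — Parallel Q: Q = R/(ω₀L) = 18.6/(1.426e+05·0.00367) = 0.03554.
Step 4 — Bandwidth: Δω = ω₀/Q = 4.012e+06 rad/s; BW = Δω/(2π) = 6.386e+05 Hz.

(a) f₀ = 2.27e+04 Hz  (b) Q = 0.03554  (c) BW = 6.386e+05 Hz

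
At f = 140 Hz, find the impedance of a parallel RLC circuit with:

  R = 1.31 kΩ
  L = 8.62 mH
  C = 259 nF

Step 1 — Angular frequency: ω = 2π·f = 2π·140 = 879.6 rad/s.
Step 2 — Component impedances:
  R: Z = R = 1310 Ω
  L: Z = jωL = j·879.6·0.00862 = 0 + j7.583 Ω
  C: Z = 1/(jωC) = -j/(ω·C) = 0 - j4389 Ω
Step 3 — Parallel combination: 1/Z_total = 1/R + 1/L + 1/C; Z_total = 0.04404 + j7.595 Ω = 7.596∠89.7° Ω.

Z = 0.04404 + j7.595 Ω = 7.596∠89.7° Ω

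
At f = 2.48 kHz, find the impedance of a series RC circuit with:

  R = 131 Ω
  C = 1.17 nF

Step 1 — Angular frequency: ω = 2π·f = 2π·2480 = 1.558e+04 rad/s.
Step 2 — Component impedances:
  R: Z = R = 131 Ω
  C: Z = 1/(jωC) = -j/(ω·C) = 0 - j5.485e+04 Ω
Step 3 — Series combination: Z_total = R + C = 131 - j5.485e+04 Ω = 5.485e+04∠-89.9° Ω.

Z = 131 - j5.485e+04 Ω = 5.485e+04∠-89.9° Ω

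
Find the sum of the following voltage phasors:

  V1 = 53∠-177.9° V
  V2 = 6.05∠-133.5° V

Step 1 — Convert each phasor to rectangular form:
  V1 = 53·(cos(-177.9°) + j·sin(-177.9°)) = -52.96 - j1.942 V
  V2 = 6.05·(cos(-133.5°) + j·sin(-133.5°)) = -4.165 - j4.389 V
Step 2 — Sum components: V_total = -57.13 - j6.331 V.
Step 3 — Convert to polar: |V_total| = 57.48 V, ∠V_total = -173.7°.

V_total = 57.48∠-173.7° V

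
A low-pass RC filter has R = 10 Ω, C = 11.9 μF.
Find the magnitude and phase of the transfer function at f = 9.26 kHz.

Step 1 — Angular frequency: ω = 2π·9260 = 5.818e+04 rad/s.
Step 2 — Transfer function: H(jω) = 1/(1 + jωRC).
Step 3 — Denominator: 1 + jωRC = 1 + j·5.818e+04·10·1.19e-05 = 1 + j6.924.
Step 4 — H = 0.02043 - j0.1415.
Step 5 — Magnitude: |H| = 0.1429 (-16.9 dB); phase: φ = -81.8°.

|H| = 0.1429 (-16.9 dB), φ = -81.8°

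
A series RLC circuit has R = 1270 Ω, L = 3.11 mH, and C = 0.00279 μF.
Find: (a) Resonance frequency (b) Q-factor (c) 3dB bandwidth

Step 1 — Resonance: ω₀ = 1/√(LC) = 1/√(0.00311·2.79e-09) = 3.395e+05 rad/s.
Step 2 — f₀ = ω₀/(2π) = 5.403e+04 Hz.
Step 3 — Series Q: Q = ω₀L/R = 3.395e+05·0.00311/1270 = 0.8313.
Step 4 — Bandwidth: Δω = ω₀/Q = 4.084e+05 rad/s; BW = Δω/(2π) = 6.499e+04 Hz.

(a) f₀ = 5.403e+04 Hz  (b) Q = 0.8313  (c) BW = 6.499e+04 Hz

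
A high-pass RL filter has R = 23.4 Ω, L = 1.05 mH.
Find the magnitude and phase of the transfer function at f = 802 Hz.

Step 1 — Angular frequency: ω = 2π·802 = 5039 rad/s.
Step 2 — Transfer function: H(jω) = jωL/(R + jωL).
Step 3 — Numerator jωL = j·5.291; denominator R + jωL = 23.4 + j5.291.
Step 4 — H = 0.04864 + j0.2151.
Step 5 — Magnitude: |H| = 0.2205 (-13.1 dB); phase: φ = 77.3°.

|H| = 0.2205 (-13.1 dB), φ = 77.3°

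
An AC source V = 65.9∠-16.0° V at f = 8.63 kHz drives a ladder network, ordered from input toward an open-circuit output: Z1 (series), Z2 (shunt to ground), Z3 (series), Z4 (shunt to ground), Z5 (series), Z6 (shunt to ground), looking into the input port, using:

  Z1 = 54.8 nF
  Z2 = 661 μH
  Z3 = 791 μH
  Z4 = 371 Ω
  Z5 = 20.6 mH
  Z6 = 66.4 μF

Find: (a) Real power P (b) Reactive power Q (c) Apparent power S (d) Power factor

Step 1 — Angular frequency: ω = 2π·f = 2π·8630 = 5.422e+04 rad/s.
Step 2 — Component impedances:
  Z1: Z = 1/(jωC) = -j/(ω·C) = 0 - j336.5 Ω
  Z2: Z = jωL = j·5.422e+04·0.000661 = 0 + j35.84 Ω
  Z3: Z = jωL = j·5.422e+04·0.000791 = 0 + j42.89 Ω
  Z4: Z = R = 371 Ω
  Z5: Z = jωL = j·5.422e+04·0.0206 = 0 + j1117 Ω
  Z6: Z = 1/(jωC) = -j/(ω·C) = 0 - j0.2777 Ω
Step 3 — Ladder network (open output): work backward from the far end, alternating series and parallel combinations. Z_in = 2.907 - j302.3 Ω = 302.4∠-89.4° Ω.
Step 4 — Source phasor: V = 65.9∠-16.0° V = 63.35 - j18.16 V.
Step 5 — Current: I = V / Z = 0.06209 + j0.2089 A = 0.218∠73.4° A.
Step 6 — Complex power: S = V·I* = 0.1381 - j14.36 VA.
Step 7 — Real power: P = Re(S) = 0.1381 W.
Step 8 — Reactive power: Q = Im(S) = -14.36 VAR.
Step 9 — Apparent power: |S| = 14.36 VA.
Step 10 — Power factor: PF = P/|S| = 0.009616 (leading).

(a) P = 0.1381 W  (b) Q = -14.36 VAR  (c) S = 14.36 VA  (d) PF = 0.009616 (leading)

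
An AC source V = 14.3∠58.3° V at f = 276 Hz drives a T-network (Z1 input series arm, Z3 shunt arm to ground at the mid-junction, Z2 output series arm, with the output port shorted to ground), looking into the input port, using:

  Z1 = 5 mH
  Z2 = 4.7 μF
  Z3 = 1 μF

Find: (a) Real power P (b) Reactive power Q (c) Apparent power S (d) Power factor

Step 1 — Angular frequency: ω = 2π·f = 2π·276 = 1734 rad/s.
Step 2 — Component impedances:
  Z1: Z = jωL = j·1734·0.005 = 0 + j8.671 Ω
  Z2: Z = 1/(jωC) = -j/(ω·C) = 0 - j122.7 Ω
  Z3: Z = 1/(jωC) = -j/(ω·C) = 0 - j576.6 Ω
Step 3 — With the output port shorted to ground, the output series arm Z2 runs from the junction to ground; the shunt arm Z3 also runs from the junction to ground. They appear in parallel: Z3 || Z2 = 0 - j101.2 Ω.
Step 4 — Series with input arm Z1: Z_in = Z1 + (Z3 || Z2) = 0 - j92.5 Ω = 92.5∠-90.0° Ω.
Step 5 — Source phasor: V = 14.3∠58.3° V = 7.514 + j12.17 V.
Step 6 — Current: I = V / Z = -0.1315 + j0.08124 A = 0.1546∠148.3° A.
Step 7 — Complex power: S = V·I* = 0 - j2.211 VA.
Step 8 — Real power: P = Re(S) = 0 W.
Step 9 — Reactive power: Q = Im(S) = -2.211 VAR.
Step 10 — Apparent power: |S| = 2.211 VA.
Step 11 — Power factor: PF = P/|S| = 0 (leading).

(a) P = 0 W  (b) Q = -2.211 VAR  (c) S = 2.211 VA  (d) PF = 0 (leading)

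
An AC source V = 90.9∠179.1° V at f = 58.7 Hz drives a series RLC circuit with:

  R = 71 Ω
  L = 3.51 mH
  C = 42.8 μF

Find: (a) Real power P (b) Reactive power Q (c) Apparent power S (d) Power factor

Step 1 — Angular frequency: ω = 2π·f = 2π·58.7 = 368.8 rad/s.
Step 2 — Component impedances:
  R: Z = R = 71 Ω
  L: Z = jωL = j·368.8·0.00351 = 0 + j1.295 Ω
  C: Z = 1/(jωC) = -j/(ω·C) = 0 - j63.35 Ω
Step 3 — Series combination: Z_total = R + L + C = 71 - j62.05 Ω = 94.3∠-41.2° Ω.
Step 4 — Source phasor: V = 90.9∠179.1° V = -90.89 + j1.428 V.
Step 5 — Current: I = V / Z = -0.7357 - j0.6229 A = 0.964∠-139.7° A.
Step 6 — Complex power: S = V·I* = 65.98 - j57.67 VA.
Step 7 — Real power: P = Re(S) = 65.98 W.
Step 8 — Reactive power: Q = Im(S) = -57.67 VAR.
Step 9 — Apparent power: |S| = 87.63 VA.
Step 10 — Power factor: PF = P/|S| = 0.7529 (leading).

(a) P = 65.98 W  (b) Q = -57.67 VAR  (c) S = 87.63 VA  (d) PF = 0.7529 (leading)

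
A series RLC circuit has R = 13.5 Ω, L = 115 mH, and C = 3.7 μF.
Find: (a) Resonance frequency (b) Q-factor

Step 1 — Resonance condition Im(Z)=0 gives ω₀ = 1/√(LC).
Step 2 — ω₀ = 1/√(0.115·3.7e-06) = 1533 rad/s.
Step 3 — f₀ = ω₀/(2π) = 244 Hz.
Step 4 — Series Q: Q = ω₀L/R = 1533·0.115/13.5 = 13.06.

(a) f₀ = 244 Hz  (b) Q = 13.06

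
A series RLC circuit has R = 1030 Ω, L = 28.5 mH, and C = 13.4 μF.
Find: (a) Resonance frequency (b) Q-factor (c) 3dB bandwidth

Step 1 — Resonance: ω₀ = 1/√(LC) = 1/√(0.0285·1.34e-05) = 1618 rad/s.
Step 2 — f₀ = ω₀/(2π) = 257.5 Hz.
Step 3 — Series Q: Q = ω₀L/R = 1618·0.0285/1030 = 0.04477.
Step 4 — Bandwidth: Δω = ω₀/Q = 3.614e+04 rad/s; BW = Δω/(2π) = 5752 Hz.

(a) f₀ = 257.5 Hz  (b) Q = 0.04477  (c) BW = 5752 Hz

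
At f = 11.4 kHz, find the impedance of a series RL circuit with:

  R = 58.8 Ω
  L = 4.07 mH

Step 1 — Angular frequency: ω = 2π·f = 2π·1.14e+04 = 7.163e+04 rad/s.
Step 2 — Component impedances:
  R: Z = R = 58.8 Ω
  L: Z = jωL = j·7.163e+04·0.00407 = 0 + j291.5 Ω
Step 3 — Series combination: Z_total = R + L = 58.8 + j291.5 Ω = 297.4∠78.6° Ω.

Z = 58.8 + j291.5 Ω = 297.4∠78.6° Ω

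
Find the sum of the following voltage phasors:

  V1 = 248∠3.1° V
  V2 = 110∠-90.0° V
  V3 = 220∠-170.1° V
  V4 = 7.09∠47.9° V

Step 1 — Convert each phasor to rectangular form:
  V1 = 248·(cos(3.1°) + j·sin(3.1°)) = 247.6 + j13.41 V
  V2 = 110·(cos(-90.0°) + j·sin(-90.0°)) = 0 - j110 V
  V3 = 220·(cos(-170.1°) + j·sin(-170.1°)) = -216.7 - j37.82 V
  V4 = 7.09·(cos(47.9°) + j·sin(47.9°)) = 4.753 + j5.261 V
Step 2 — Sum components: V_total = 35.67 - j129.2 V.
Step 3 — Convert to polar: |V_total| = 134 V, ∠V_total = -74.6°.

V_total = 134∠-74.6° V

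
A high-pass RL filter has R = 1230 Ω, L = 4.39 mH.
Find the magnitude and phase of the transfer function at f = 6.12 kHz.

Step 1 — Angular frequency: ω = 2π·6120 = 3.845e+04 rad/s.
Step 2 — Transfer function: H(jω) = jωL/(R + jωL).
Step 3 — Numerator jωL = j·168.8; denominator R + jωL = 1230 + j168.8.
Step 4 — H = 0.01849 + j0.1347.
Step 5 — Magnitude: |H| = 0.136 (-17.3 dB); phase: φ = 82.2°.

|H| = 0.136 (-17.3 dB), φ = 82.2°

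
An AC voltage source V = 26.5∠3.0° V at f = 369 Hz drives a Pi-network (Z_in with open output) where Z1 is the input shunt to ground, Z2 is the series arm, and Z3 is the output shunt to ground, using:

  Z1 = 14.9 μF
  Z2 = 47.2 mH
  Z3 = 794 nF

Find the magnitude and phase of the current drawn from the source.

Step 1 — Angular frequency: ω = 2π·f = 2π·369 = 2318 rad/s.
Step 2 — Component impedances:
  Z1: Z = 1/(jωC) = -j/(ω·C) = 0 - j28.95 Ω
  Z2: Z = jωL = j·2318·0.0472 = 0 + j109.4 Ω
  Z3: Z = 1/(jωC) = -j/(ω·C) = 0 - j543.2 Ω
Step 3 — With open output, the series arm Z2 and the output shunt Z3 appear in series to ground: Z2 + Z3 = 0 - j433.8 Ω.
Step 4 — Parallel with input shunt Z1: Z_in = Z1 || (Z2 + Z3) = 0 - j27.14 Ω = 27.14∠-90.0° Ω.
Step 5 — Source phasor: V = 26.5∠3.0° V = 26.46 + j1.387 V.
Step 6 — Ohm's law: I = V / Z_total = (26.46 + j1.387) / (0 - j27.14) = -0.05111 + j0.9752 A.
Step 7 — Convert to polar: |I| = 0.9765 A, ∠I = 93.0°.

I = 0.9765∠93.0° A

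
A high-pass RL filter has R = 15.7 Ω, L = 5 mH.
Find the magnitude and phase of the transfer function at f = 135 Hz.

Step 1 — Angular frequency: ω = 2π·135 = 848.2 rad/s.
Step 2 — Transfer function: H(jω) = jωL/(R + jωL).
Step 3 — Numerator jωL = j·4.241; denominator R + jωL = 15.7 + j4.241.
Step 4 — H = 0.06801 + j0.2518.
Step 5 — Magnitude: |H| = 0.2608 (-11.7 dB); phase: φ = 74.9°.

|H| = 0.2608 (-11.7 dB), φ = 74.9°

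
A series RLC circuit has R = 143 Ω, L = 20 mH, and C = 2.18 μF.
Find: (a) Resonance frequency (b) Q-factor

Step 1 — Resonance condition Im(Z)=0 gives ω₀ = 1/√(LC).
Step 2 — ω₀ = 1/√(0.02·2.18e-06) = 4789 rad/s.
Step 3 — f₀ = ω₀/(2π) = 762.2 Hz.
Step 4 — Series Q: Q = ω₀L/R = 4789·0.02/143 = 0.6698.

(a) f₀ = 762.2 Hz  (b) Q = 0.6698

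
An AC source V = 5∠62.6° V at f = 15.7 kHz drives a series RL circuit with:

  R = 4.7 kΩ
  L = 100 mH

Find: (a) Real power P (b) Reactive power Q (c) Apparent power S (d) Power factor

Step 1 — Angular frequency: ω = 2π·f = 2π·1.57e+04 = 9.865e+04 rad/s.
Step 2 — Component impedances:
  R: Z = R = 4700 Ω
  L: Z = jωL = j·9.865e+04·0.1 = 0 + j9865 Ω
Step 3 — Series combination: Z_total = R + L = 4700 + j9865 Ω = 1.093e+04∠64.5° Ω.
Step 4 — Source phasor: V = 5∠62.6° V = 2.301 + j4.439 V.
Step 5 — Current: I = V / Z = 0.0004573 - j1.537e-05 A = 0.0004576∠-1.9° A.
Step 6 — Complex power: S = V·I* = 0.0009841 + j0.002065 VA.
Step 7 — Real power: P = Re(S) = 0.0009841 W.
Step 8 — Reactive power: Q = Im(S) = 0.002065 VAR.
Step 9 — Apparent power: |S| = 0.002288 VA.
Step 10 — Power factor: PF = P/|S| = 0.4301 (lagging).

(a) P = 0.0009841 W  (b) Q = 0.002065 VAR  (c) S = 0.002288 VA  (d) PF = 0.4301 (lagging)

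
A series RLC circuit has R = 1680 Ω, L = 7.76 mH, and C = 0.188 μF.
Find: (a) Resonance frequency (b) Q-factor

Step 1 — Resonance condition Im(Z)=0 gives ω₀ = 1/√(LC).
Step 2 — ω₀ = 1/√(0.00776·1.88e-07) = 2.618e+04 rad/s.
Step 3 — f₀ = ω₀/(2π) = 4167 Hz.
Step 4 — Series Q: Q = ω₀L/R = 2.618e+04·0.00776/1680 = 0.1209.

(a) f₀ = 4167 Hz  (b) Q = 0.1209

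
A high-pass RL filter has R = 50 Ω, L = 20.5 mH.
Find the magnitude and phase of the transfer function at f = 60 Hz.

Step 1 — Angular frequency: ω = 2π·60 = 377 rad/s.
Step 2 — Transfer function: H(jω) = jωL/(R + jωL).
Step 3 — Numerator jωL = j·7.728; denominator R + jωL = 50 + j7.728.
Step 4 — H = 0.02333 + j0.151.
Step 5 — Magnitude: |H| = 0.1528 (-16.3 dB); phase: φ = 81.2°.

|H| = 0.1528 (-16.3 dB), φ = 81.2°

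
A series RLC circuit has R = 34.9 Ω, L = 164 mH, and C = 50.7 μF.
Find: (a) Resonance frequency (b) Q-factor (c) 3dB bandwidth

Step 1 — Resonance: ω₀ = 1/√(LC) = 1/√(0.164·5.07e-05) = 346.8 rad/s.
Step 2 — f₀ = ω₀/(2π) = 55.19 Hz.
Step 3 — Series Q: Q = ω₀L/R = 346.8·0.164/34.9 = 1.63.
Step 4 — Bandwidth: Δω = ω₀/Q = 212.8 rad/s; BW = Δω/(2π) = 33.87 Hz.

(a) f₀ = 55.19 Hz  (b) Q = 1.63  (c) BW = 33.87 Hz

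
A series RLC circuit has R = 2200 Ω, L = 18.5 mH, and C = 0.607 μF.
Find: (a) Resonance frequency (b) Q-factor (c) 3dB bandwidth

Step 1 — Resonance condition Im(Z)=0 gives ω₀ = 1/√(LC).
Step 2 — ω₀ = 1/√(0.0185·6.07e-07) = 9437 rad/s.
Step 3 — f₀ = ω₀/(2π) = 1502 Hz.
Step 4 — Series Q: Q = ω₀L/R = 9437·0.0185/2200 = 0.07935.
Step 5 — 3dB bandwidth: Δω = ω₀/Q = 1.189e+05 rad/s; BW = Δω/(2π) = 1.893e+04 Hz.

(a) f₀ = 1502 Hz  (b) Q = 0.07935  (c) BW = 1.893e+04 Hz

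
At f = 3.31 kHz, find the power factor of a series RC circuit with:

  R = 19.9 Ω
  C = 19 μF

Step 1 — Angular frequency: ω = 2π·f = 2π·3310 = 2.08e+04 rad/s.
Step 2 — Component impedances:
  R: Z = R = 19.9 Ω
  C: Z = 1/(jωC) = -j/(ω·C) = 0 - j2.531 Ω
Step 3 — Series combination: Z_total = R + C = 19.9 - j2.531 Ω = 20.06∠-7.2° Ω.
Step 4 — Power factor: PF = cos(φ) = Re(Z)/|Z| = 19.9/20.06 = 0.992.
Step 5 — Type: Im(Z) = -2.531 ⇒ leading (phase φ = -7.2°).

PF = 0.992 (leading, φ = -7.2°)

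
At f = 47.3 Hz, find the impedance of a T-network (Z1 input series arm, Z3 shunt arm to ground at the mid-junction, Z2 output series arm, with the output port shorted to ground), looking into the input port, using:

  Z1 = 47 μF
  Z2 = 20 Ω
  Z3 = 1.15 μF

Step 1 — Angular frequency: ω = 2π·f = 2π·47.3 = 297.2 rad/s.
Step 2 — Component impedances:
  Z1: Z = 1/(jωC) = -j/(ω·C) = 0 - j71.59 Ω
  Z2: Z = R = 20 Ω
  Z3: Z = 1/(jωC) = -j/(ω·C) = 0 - j2926 Ω
Step 3 — With the output port shorted to ground, the output series arm Z2 runs from the junction to ground; the shunt arm Z3 also runs from the junction to ground. They appear in parallel: Z3 || Z2 = 20 - j0.1367 Ω.
Step 4 — Series with input arm Z1: Z_in = Z1 + (Z3 || Z2) = 20 - j71.73 Ω = 74.46∠-74.4° Ω.

Z = 20 - j71.73 Ω = 74.46∠-74.4° Ω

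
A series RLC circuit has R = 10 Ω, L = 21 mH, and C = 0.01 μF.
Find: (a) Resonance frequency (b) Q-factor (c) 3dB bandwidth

Step 1 — Resonance: ω₀ = 1/√(LC) = 1/√(0.021·1e-08) = 6.901e+04 rad/s.
Step 2 — f₀ = ω₀/(2π) = 1.098e+04 Hz.
Step 3 — Series Q: Q = ω₀L/R = 6.901e+04·0.021/10 = 144.9.
Step 4 — Bandwidth: Δω = ω₀/Q = 476.2 rad/s; BW = Δω/(2π) = 75.79 Hz.

(a) f₀ = 1.098e+04 Hz  (b) Q = 144.9  (c) BW = 75.79 Hz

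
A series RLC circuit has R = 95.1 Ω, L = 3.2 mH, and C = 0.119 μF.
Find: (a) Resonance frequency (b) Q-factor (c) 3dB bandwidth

Step 1 — Resonance condition Im(Z)=0 gives ω₀ = 1/√(LC).
Step 2 — ω₀ = 1/√(0.0032·1.19e-07) = 5.125e+04 rad/s.
Step 3 — f₀ = ω₀/(2π) = 8156 Hz.
Step 4 — Series Q: Q = ω₀L/R = 5.125e+04·0.0032/95.1 = 1.724.
Step 5 — 3dB bandwidth: Δω = ω₀/Q = 2.972e+04 rad/s; BW = Δω/(2π) = 4730 Hz.

(a) f₀ = 8156 Hz  (b) Q = 1.724  (c) BW = 4730 Hz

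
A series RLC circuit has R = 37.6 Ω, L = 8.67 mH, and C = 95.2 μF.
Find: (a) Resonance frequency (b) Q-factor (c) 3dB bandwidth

Step 1 — Resonance condition Im(Z)=0 gives ω₀ = 1/√(LC).
Step 2 — ω₀ = 1/√(0.00867·9.52e-05) = 1101 rad/s.
Step 3 — f₀ = ω₀/(2π) = 175.2 Hz.
Step 4 — Series Q: Q = ω₀L/R = 1101·0.00867/37.6 = 0.2538.
Step 5 — 3dB bandwidth: Δω = ω₀/Q = 4337 rad/s; BW = Δω/(2π) = 690.2 Hz.

(a) f₀ = 175.2 Hz  (b) Q = 0.2538  (c) BW = 690.2 Hz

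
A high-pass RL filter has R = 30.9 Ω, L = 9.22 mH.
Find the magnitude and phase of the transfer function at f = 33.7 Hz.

Step 1 — Angular frequency: ω = 2π·33.7 = 211.7 rad/s.
Step 2 — Transfer function: H(jω) = jωL/(R + jωL).
Step 3 — Numerator jωL = j·1.952; denominator R + jωL = 30.9 + j1.952.
Step 4 — H = 0.003976 + j0.06293.
Step 5 — Magnitude: |H| = 0.06305 (-24.0 dB); phase: φ = 86.4°.

|H| = 0.06305 (-24.0 dB), φ = 86.4°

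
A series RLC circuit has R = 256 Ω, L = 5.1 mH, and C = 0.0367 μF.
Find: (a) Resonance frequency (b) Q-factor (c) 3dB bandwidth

Step 1 — Resonance: ω₀ = 1/√(LC) = 1/√(0.0051·3.67e-08) = 7.309e+04 rad/s.
Step 2 — f₀ = ω₀/(2π) = 1.163e+04 Hz.
Step 3 — Series Q: Q = ω₀L/R = 7.309e+04·0.0051/256 = 1.456.
Step 4 — Bandwidth: Δω = ω₀/Q = 5.02e+04 rad/s; BW = Δω/(2π) = 7989 Hz.

(a) f₀ = 1.163e+04 Hz  (b) Q = 1.456  (c) BW = 7989 Hz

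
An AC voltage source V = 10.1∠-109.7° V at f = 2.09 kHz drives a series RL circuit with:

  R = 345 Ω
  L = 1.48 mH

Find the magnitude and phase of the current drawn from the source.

Step 1 — Angular frequency: ω = 2π·f = 2π·2090 = 1.313e+04 rad/s.
Step 2 — Component impedances:
  R: Z = R = 345 Ω
  L: Z = jωL = j·1.313e+04·0.00148 = 0 + j19.44 Ω
Step 3 — Series combination: Z_total = R + L = 345 + j19.44 Ω = 345.5∠3.2° Ω.
Step 4 — Source phasor: V = 10.1∠-109.7° V = -3.405 - j9.509 V.
Step 5 — Ohm's law: I = V / Z_total = (-3.405 - j9.509) / (345 + j19.44) = -0.01139 - j0.02692 A.
Step 6 — Convert to polar: |I| = 0.02923 A, ∠I = -112.9°.

I = 0.02923∠-112.9° A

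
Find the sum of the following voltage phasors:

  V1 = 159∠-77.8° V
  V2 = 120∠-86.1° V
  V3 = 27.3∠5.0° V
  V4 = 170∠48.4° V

Step 1 — Convert each phasor to rectangular form:
  V1 = 159·(cos(-77.8°) + j·sin(-77.8°)) = 33.6 - j155.4 V
  V2 = 120·(cos(-86.1°) + j·sin(-86.1°)) = 8.162 - j119.7 V
  V3 = 27.3·(cos(5.0°) + j·sin(5.0°)) = 27.2 + j2.379 V
  V4 = 170·(cos(48.4°) + j·sin(48.4°)) = 112.9 + j127.1 V
Step 2 — Sum components: V_total = 181.8 - j145.6 V.
Step 3 — Convert to polar: |V_total| = 233 V, ∠V_total = -38.7°.

V_total = 233∠-38.7° V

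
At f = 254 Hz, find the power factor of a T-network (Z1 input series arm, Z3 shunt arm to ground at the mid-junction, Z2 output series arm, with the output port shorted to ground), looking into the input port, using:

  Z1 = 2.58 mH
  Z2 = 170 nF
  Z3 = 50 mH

Step 1 — Angular frequency: ω = 2π·f = 2π·254 = 1596 rad/s.
Step 2 — Component impedances:
  Z1: Z = jωL = j·1596·0.00258 = 0 + j4.117 Ω
  Z2: Z = 1/(jωC) = -j/(ω·C) = 0 - j3686 Ω
  Z3: Z = jωL = j·1596·0.05 = 0 + j79.8 Ω
Step 3 — With the output port shorted to ground, the output series arm Z2 runs from the junction to ground; the shunt arm Z3 also runs from the junction to ground. They appear in parallel: Z3 || Z2 = 0 + j81.56 Ω.
Step 4 — Series with input arm Z1: Z_in = Z1 + (Z3 || Z2) = 0 + j85.68 Ω = 85.68∠90.0° Ω.
Step 5 — Power factor: PF = cos(φ) = Re(Z)/|Z| = 0/85.68 = 0.
Step 6 — Type: Im(Z) = 85.68 ⇒ lagging (phase φ = 90.0°).

PF = 0 (lagging, φ = 90.0°)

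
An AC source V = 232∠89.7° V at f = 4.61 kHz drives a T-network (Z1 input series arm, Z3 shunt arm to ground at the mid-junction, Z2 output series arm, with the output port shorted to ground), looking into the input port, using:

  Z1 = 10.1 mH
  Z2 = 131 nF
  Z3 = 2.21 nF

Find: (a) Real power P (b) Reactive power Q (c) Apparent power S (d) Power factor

Step 1 — Angular frequency: ω = 2π·f = 2π·4610 = 2.897e+04 rad/s.
Step 2 — Component impedances:
  Z1: Z = jωL = j·2.897e+04·0.0101 = 0 + j292.6 Ω
  Z2: Z = 1/(jωC) = -j/(ω·C) = 0 - j263.5 Ω
  Z3: Z = 1/(jωC) = -j/(ω·C) = 0 - j1.562e+04 Ω
Step 3 — With the output port shorted to ground, the output series arm Z2 runs from the junction to ground; the shunt arm Z3 also runs from the junction to ground. They appear in parallel: Z3 || Z2 = 0 - j259.2 Ω.
Step 4 — Series with input arm Z1: Z_in = Z1 + (Z3 || Z2) = 0 + j33.38 Ω = 33.38∠90.0° Ω.
Step 5 — Source phasor: V = 232∠89.7° V = 1.215 + j232 V.
Step 6 — Current: I = V / Z = 6.95 - j0.03639 A = 6.95∠-0.3° A.
Step 7 — Complex power: S = V·I* = 0 + j1612 VA.
Step 8 — Real power: P = Re(S) = 0 W.
Step 9 — Reactive power: Q = Im(S) = 1612 VAR.
Step 10 — Apparent power: |S| = 1612 VA.
Step 11 — Power factor: PF = P/|S| = 0 (lagging).

(a) P = 0 W  (b) Q = 1612 VAR  (c) S = 1612 VA  (d) PF = 0 (lagging)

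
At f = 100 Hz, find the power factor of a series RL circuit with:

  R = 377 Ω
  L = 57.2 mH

Step 1 — Angular frequency: ω = 2π·f = 2π·100 = 628.3 rad/s.
Step 2 — Component impedances:
  R: Z = R = 377 Ω
  L: Z = jωL = j·628.3·0.0572 = 0 + j35.94 Ω
Step 3 — Series combination: Z_total = R + L = 377 + j35.94 Ω = 378.7∠5.4° Ω.
Step 4 — Power factor: PF = cos(φ) = Re(Z)/|Z| = 377/378.7 = 0.9955.
Step 5 — Type: Im(Z) = 35.94 ⇒ lagging (phase φ = 5.4°).

PF = 0.9955 (lagging, φ = 5.4°)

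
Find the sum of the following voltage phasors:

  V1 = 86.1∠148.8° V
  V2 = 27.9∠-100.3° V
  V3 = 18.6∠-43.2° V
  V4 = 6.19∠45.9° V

Step 1 — Convert each phasor to rectangular form:
  V1 = 86.1·(cos(148.8°) + j·sin(148.8°)) = -73.65 + j44.6 V
  V2 = 27.9·(cos(-100.3°) + j·sin(-100.3°)) = -4.989 - j27.45 V
  V3 = 18.6·(cos(-43.2°) + j·sin(-43.2°)) = 13.56 - j12.73 V
  V4 = 6.19·(cos(45.9°) + j·sin(45.9°)) = 4.308 + j4.445 V
Step 2 — Sum components: V_total = -60.77 + j8.864 V.
Step 3 — Convert to polar: |V_total| = 61.41 V, ∠V_total = 171.7°.

V_total = 61.41∠171.7° V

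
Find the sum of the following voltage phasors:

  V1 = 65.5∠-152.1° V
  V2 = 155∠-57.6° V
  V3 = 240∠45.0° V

Step 1 — Convert each phasor to rectangular form:
  V1 = 65.5·(cos(-152.1°) + j·sin(-152.1°)) = -57.89 - j30.65 V
  V2 = 155·(cos(-57.6°) + j·sin(-57.6°)) = 83.05 - j130.9 V
  V3 = 240·(cos(45.0°) + j·sin(45.0°)) = 169.7 + j169.7 V
Step 2 — Sum components: V_total = 194.9 + j8.185 V.
Step 3 — Convert to polar: |V_total| = 195 V, ∠V_total = 2.4°.

V_total = 195∠2.4° V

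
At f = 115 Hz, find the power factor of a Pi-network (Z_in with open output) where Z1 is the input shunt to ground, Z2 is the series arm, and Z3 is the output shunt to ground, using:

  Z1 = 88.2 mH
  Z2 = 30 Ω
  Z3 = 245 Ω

Step 1 — Angular frequency: ω = 2π·f = 2π·115 = 722.6 rad/s.
Step 2 — Component impedances:
  Z1: Z = jωL = j·722.6·0.0882 = 0 + j63.73 Ω
  Z2: Z = R = 30 Ω
  Z3: Z = R = 245 Ω
Step 3 — With open output, the series arm Z2 and the output shunt Z3 appear in series to ground: Z2 + Z3 = 275 Ω.
Step 4 — Parallel with input shunt Z1: Z_in = Z1 || (Z2 + Z3) = 14.02 + j60.48 Ω = 62.08∠77.0° Ω.
Step 5 — Power factor: PF = cos(φ) = Re(Z)/|Z| = 14.02/62.08 = 0.2258.
Step 6 — Type: Im(Z) = 60.48 ⇒ lagging (phase φ = 77.0°).

PF = 0.2258 (lagging, φ = 77.0°)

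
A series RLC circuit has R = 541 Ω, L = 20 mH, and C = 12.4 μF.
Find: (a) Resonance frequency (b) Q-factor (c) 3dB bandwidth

Step 1 — Resonance condition Im(Z)=0 gives ω₀ = 1/√(LC).
Step 2 — ω₀ = 1/√(0.02·1.24e-05) = 2008 rad/s.
Step 3 — f₀ = ω₀/(2π) = 319.6 Hz.
Step 4 — Series Q: Q = ω₀L/R = 2008·0.02/541 = 0.07423.
Step 5 — 3dB bandwidth: Δω = ω₀/Q = 2.705e+04 rad/s; BW = Δω/(2π) = 4305 Hz.

(a) f₀ = 319.6 Hz  (b) Q = 0.07423  (c) BW = 4305 Hz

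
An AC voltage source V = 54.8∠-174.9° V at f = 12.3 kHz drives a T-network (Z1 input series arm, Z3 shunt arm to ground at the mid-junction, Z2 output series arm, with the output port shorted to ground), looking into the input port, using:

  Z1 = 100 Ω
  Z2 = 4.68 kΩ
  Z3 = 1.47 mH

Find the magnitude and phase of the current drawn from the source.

Step 1 — Angular frequency: ω = 2π·f = 2π·1.23e+04 = 7.728e+04 rad/s.
Step 2 — Component impedances:
  Z1: Z = R = 100 Ω
  Z2: Z = R = 4680 Ω
  Z3: Z = jωL = j·7.728e+04·0.00147 = 0 + j113.6 Ω
Step 3 — With the output port shorted to ground, the output series arm Z2 runs from the junction to ground; the shunt arm Z3 also runs from the junction to ground. They appear in parallel: Z3 || Z2 = 2.756 + j113.5 Ω.
Step 4 — Series with input arm Z1: Z_in = Z1 + (Z3 || Z2) = 102.8 + j113.5 Ω = 153.1∠47.9° Ω.
Step 5 — Source phasor: V = 54.8∠-174.9° V = -54.58 - j4.871 V.
Step 6 — Ohm's law: I = V / Z_total = (-54.58 - j4.871) / (102.8 + j113.5) = -0.2628 + j0.2429 A.
Step 7 — Convert to polar: |I| = 0.3579 A, ∠I = 137.2°.

I = 0.3579∠137.2° A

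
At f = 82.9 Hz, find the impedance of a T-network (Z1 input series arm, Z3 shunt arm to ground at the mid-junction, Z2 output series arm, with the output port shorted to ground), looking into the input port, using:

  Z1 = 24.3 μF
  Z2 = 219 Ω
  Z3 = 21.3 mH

Step 1 — Angular frequency: ω = 2π·f = 2π·82.9 = 520.9 rad/s.
Step 2 — Component impedances:
  Z1: Z = 1/(jωC) = -j/(ω·C) = 0 - j79.01 Ω
  Z2: Z = R = 219 Ω
  Z3: Z = jωL = j·520.9·0.0213 = 0 + j11.09 Ω
Step 3 — With the output port shorted to ground, the output series arm Z2 runs from the junction to ground; the shunt arm Z3 also runs from the junction to ground. They appear in parallel: Z3 || Z2 = 0.5606 + j11.07 Ω.
Step 4 — Series with input arm Z1: Z_in = Z1 + (Z3 || Z2) = 0.5606 - j67.94 Ω = 67.94∠-89.5° Ω.

Z = 0.5606 - j67.94 Ω = 67.94∠-89.5° Ω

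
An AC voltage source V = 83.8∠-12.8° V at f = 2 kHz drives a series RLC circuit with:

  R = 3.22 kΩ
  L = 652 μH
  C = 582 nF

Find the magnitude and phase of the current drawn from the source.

Step 1 — Angular frequency: ω = 2π·f = 2π·2000 = 1.257e+04 rad/s.
Step 2 — Component impedances:
  R: Z = R = 3220 Ω
  L: Z = jωL = j·1.257e+04·0.000652 = 0 + j8.193 Ω
  C: Z = 1/(jωC) = -j/(ω·C) = 0 - j136.7 Ω
Step 3 — Series combination: Z_total = R + L + C = 3220 - j128.5 Ω = 3223∠-2.3° Ω.
Step 4 — Source phasor: V = 83.8∠-12.8° V = 81.72 - j18.57 V.
Step 5 — Ohm's law: I = V / Z_total = (81.72 - j18.57) / (3220 - j128.5) = 0.02557 - j0.004745 A.
Step 6 — Convert to polar: |I| = 0.026 A, ∠I = -10.5°.

I = 0.026∠-10.5° A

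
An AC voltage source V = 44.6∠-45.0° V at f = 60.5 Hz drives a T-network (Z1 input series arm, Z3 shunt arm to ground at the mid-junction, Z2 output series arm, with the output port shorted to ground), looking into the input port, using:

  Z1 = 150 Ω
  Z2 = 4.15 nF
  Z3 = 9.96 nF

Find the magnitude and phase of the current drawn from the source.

Step 1 — Angular frequency: ω = 2π·f = 2π·60.5 = 380.1 rad/s.
Step 2 — Component impedances:
  Z1: Z = R = 150 Ω
  Z2: Z = 1/(jωC) = -j/(ω·C) = 0 - j6.339e+05 Ω
  Z3: Z = 1/(jωC) = -j/(ω·C) = 0 - j2.641e+05 Ω
Step 3 — With the output port shorted to ground, the output series arm Z2 runs from the junction to ground; the shunt arm Z3 also runs from the junction to ground. They appear in parallel: Z3 || Z2 = 0 - j1.864e+05 Ω.
Step 4 — Series with input arm Z1: Z_in = Z1 + (Z3 || Z2) = 150 - j1.864e+05 Ω = 1.864e+05∠-90.0° Ω.
Step 5 — Source phasor: V = 44.6∠-45.0° V = 31.54 - j31.54 V.
Step 6 — Ohm's law: I = V / Z_total = (31.54 - j31.54) / (150 - j1.864e+05) = 0.0001693 + j0.000169 A.
Step 7 — Convert to polar: |I| = 0.0002392 A, ∠I = 45.0°.

I = 0.0002392∠45.0° A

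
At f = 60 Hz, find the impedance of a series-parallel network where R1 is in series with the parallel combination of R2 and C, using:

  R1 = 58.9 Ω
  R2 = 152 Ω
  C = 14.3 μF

Step 1 — Angular frequency: ω = 2π·f = 2π·60 = 377 rad/s.
Step 2 — Component impedances:
  R1: Z = R = 58.9 Ω
  R2: Z = R = 152 Ω
  C: Z = 1/(jωC) = -j/(ω·C) = 0 - j185.5 Ω
Step 3 — Parallel branch: R2 || C = 1/(1/R2 + 1/C) = 90.94 - j74.52 Ω.
Step 4 — Series with R1: Z_total = R1 + (R2 || C) = 149.8 - j74.52 Ω = 167.3∠-26.4° Ω.

Z = 149.8 - j74.52 Ω = 167.3∠-26.4° Ω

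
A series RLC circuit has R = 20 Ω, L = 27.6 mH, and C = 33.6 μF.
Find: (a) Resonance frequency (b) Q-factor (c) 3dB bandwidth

Step 1 — Resonance: ω₀ = 1/√(LC) = 1/√(0.0276·3.36e-05) = 1038 rad/s.
Step 2 — f₀ = ω₀/(2π) = 165.3 Hz.
Step 3 — Series Q: Q = ω₀L/R = 1038·0.0276/20 = 1.433.
Step 4 — Bandwidth: Δω = ω₀/Q = 724.6 rad/s; BW = Δω/(2π) = 115.3 Hz.

(a) f₀ = 165.3 Hz  (b) Q = 1.433  (c) BW = 115.3 Hz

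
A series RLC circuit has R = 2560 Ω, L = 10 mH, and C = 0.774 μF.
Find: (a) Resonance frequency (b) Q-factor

Step 1 — Resonance condition Im(Z)=0 gives ω₀ = 1/√(LC).
Step 2 — ω₀ = 1/√(0.01·7.74e-07) = 1.137e+04 rad/s.
Step 3 — f₀ = ω₀/(2π) = 1809 Hz.
Step 4 — Series Q: Q = ω₀L/R = 1.137e+04·0.01/2560 = 0.0444.

(a) f₀ = 1809 Hz  (b) Q = 0.0444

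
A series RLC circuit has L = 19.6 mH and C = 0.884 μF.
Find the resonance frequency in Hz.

Step 1 — Resonance condition Im(Z)=0 gives ω₀ = 1/√(LC).
Step 2 — ω₀ = 1/√(0.0196·8.84e-07) = 7597 rad/s.
Step 3 — f₀ = ω₀/(2π) = 1209 Hz.

f₀ = 1209 Hz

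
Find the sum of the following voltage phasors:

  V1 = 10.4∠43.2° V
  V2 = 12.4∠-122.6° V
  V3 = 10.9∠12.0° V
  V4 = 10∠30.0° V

Step 1 — Convert each phasor to rectangular form:
  V1 = 10.4·(cos(43.2°) + j·sin(43.2°)) = 7.581 + j7.119 V
  V2 = 12.4·(cos(-122.6°) + j·sin(-122.6°)) = -6.681 - j10.45 V
  V3 = 10.9·(cos(12.0°) + j·sin(12.0°)) = 10.66 + j2.266 V
  V4 = 10·(cos(30.0°) + j·sin(30.0°)) = 8.66 + j5 V
Step 2 — Sum components: V_total = 20.22 + j3.939 V.
Step 3 — Convert to polar: |V_total| = 20.6 V, ∠V_total = 11.0°.

V_total = 20.6∠11.0° V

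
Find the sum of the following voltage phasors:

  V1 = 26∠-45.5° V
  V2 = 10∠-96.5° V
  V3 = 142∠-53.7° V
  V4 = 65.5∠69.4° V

Step 1 — Convert each phasor to rectangular form:
  V1 = 26·(cos(-45.5°) + j·sin(-45.5°)) = 18.22 - j18.54 V
  V2 = 10·(cos(-96.5°) + j·sin(-96.5°)) = -1.132 - j9.936 V
  V3 = 142·(cos(-53.7°) + j·sin(-53.7°)) = 84.07 - j114.4 V
  V4 = 65.5·(cos(69.4°) + j·sin(69.4°)) = 23.05 + j61.31 V
Step 2 — Sum components: V_total = 124.2 - j81.61 V.
Step 3 — Convert to polar: |V_total| = 148.6 V, ∠V_total = -33.3°.

V_total = 148.6∠-33.3° V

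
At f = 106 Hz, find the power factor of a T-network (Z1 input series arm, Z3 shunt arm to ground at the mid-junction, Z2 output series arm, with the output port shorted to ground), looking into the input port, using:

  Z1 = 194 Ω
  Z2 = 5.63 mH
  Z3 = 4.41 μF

Step 1 — Angular frequency: ω = 2π·f = 2π·106 = 666 rad/s.
Step 2 — Component impedances:
  Z1: Z = R = 194 Ω
  Z2: Z = jωL = j·666·0.00563 = 0 + j3.75 Ω
  Z3: Z = 1/(jωC) = -j/(ω·C) = 0 - j340.5 Ω
Step 3 — With the output port shorted to ground, the output series arm Z2 runs from the junction to ground; the shunt arm Z3 also runs from the junction to ground. They appear in parallel: Z3 || Z2 = 0 + j3.791 Ω.
Step 4 — Series with input arm Z1: Z_in = Z1 + (Z3 || Z2) = 194 + j3.791 Ω = 194∠1.1° Ω.
Step 5 — Power factor: PF = cos(φ) = Re(Z)/|Z| = 194/194.04 = 0.9998.
Step 6 — Type: Im(Z) = 3.791 ⇒ lagging (phase φ = 1.1°).

PF = 0.9998 (lagging, φ = 1.1°)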